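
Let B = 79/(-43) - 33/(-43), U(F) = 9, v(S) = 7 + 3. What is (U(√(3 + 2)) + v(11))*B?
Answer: -874/43 ≈ -20.326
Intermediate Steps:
v(S) = 10
B = -46/43 (B = 79*(-1/43) - 33*(-1/43) = -79/43 + 33/43 = -46/43 ≈ -1.0698)
(U(√(3 + 2)) + v(11))*B = (9 + 10)*(-46/43) = 19*(-46/43) = -874/43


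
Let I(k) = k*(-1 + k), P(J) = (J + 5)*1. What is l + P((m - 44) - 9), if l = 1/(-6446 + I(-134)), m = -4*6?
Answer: -838367/11644 ≈ -72.000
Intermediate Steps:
m = -24
P(J) = 5 + J (P(J) = (5 + J)*1 = 5 + J)
l = 1/11644 (l = 1/(-6446 - 134*(-1 - 134)) = 1/(-6446 - 134*(-135)) = 1/(-6446 + 18090) = 1/11644 ≈ 8.5881e-5)
l + P((m - 44) - 9) = 1/11644 + (5 + ((-24 - 44) - 9)) = 1/11644 + (5 + (-68 - 9)) = 1/11644 + (5 - 77) = 1/11644 - 72 = -838367/11644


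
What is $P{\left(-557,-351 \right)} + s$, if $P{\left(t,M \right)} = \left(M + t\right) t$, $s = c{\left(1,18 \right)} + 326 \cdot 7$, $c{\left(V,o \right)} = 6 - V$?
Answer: $508043$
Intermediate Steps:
$s = 2287$ ($s = \left(6 - 1\right) + 326 \cdot 7 = \left(6 - 1\right) + 2282 = 5 + 2282 = 2287$)
$P{\left(t,M \right)} = t \left(M + t\right)$
$P{\left(-557,-351 \right)} + s = - 557 \left(-351 - 557\right) + 2287 = \left(-557\right) \left(-908\right) + 2287 = 505756 + 2287 = 508043$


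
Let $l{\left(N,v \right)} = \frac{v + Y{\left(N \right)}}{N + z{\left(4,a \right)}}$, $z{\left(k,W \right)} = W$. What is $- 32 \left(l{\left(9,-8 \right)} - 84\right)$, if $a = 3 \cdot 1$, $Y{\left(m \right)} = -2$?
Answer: $\frac{8144}{3} \approx 2714.7$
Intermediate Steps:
$a = 3$
$l{\left(N,v \right)} = \frac{-2 + v}{3 + N}$ ($l{\left(N,v \right)} = \frac{v - 2}{N + 3} = \frac{-2 + v}{3 + N}$)
$- 32 \left(l{\left(9,-8 \right)} - 84\right) = - 32 \left(\frac{-2 - 8}{3 + 9} - 84\right) = - 32 \left(\frac{1}{12} \left(-10\right) - 84\right) = - 32 \left(- \frac{5}{6} - 84\right) = \left(-32\right) \left(- \frac{509}{6}\right) = \frac{8144}{3}$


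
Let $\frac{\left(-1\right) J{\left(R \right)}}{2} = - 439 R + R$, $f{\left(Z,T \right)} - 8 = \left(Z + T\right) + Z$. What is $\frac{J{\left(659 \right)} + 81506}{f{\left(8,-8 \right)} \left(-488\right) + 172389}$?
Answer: $\frac{658790}{164581} \approx 4.0028$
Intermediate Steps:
$f{\left(Z,T \right)} = 8 + T + 2 Z$ ($f{\left(Z,T \right)} = 8 + \left(\left(Z + T\right) + Z\right) = 8 + \left(\left(T + Z\right) + Z\right) = 8 + \left(T + 2 Z\right) = 8 + T + 2 Z$)
$J{\left(R \right)} = 876 R$ ($J{\left(R \right)} = - 2 \left(- 439 R + R\right) = - 2 \left(- 438 R\right) = 876 R$)
$\frac{J{\left(659 \right)} + 81506}{f{\left(8,-8 \right)} \left(-488\right) + 172389} = \frac{876 \cdot 659 + 81506}{\left(8 - 8 + 2 \cdot 8\right) \left(-488\right) + 172389} = \frac{577284 + 81506}{\left(8 - 8 + 16\right) \left(-488\right) + 172389} = \frac{658790}{16 \left(-488\right) + 172389} = \frac{658790}{-7808 + 172389} = \frac{658790}{164581}$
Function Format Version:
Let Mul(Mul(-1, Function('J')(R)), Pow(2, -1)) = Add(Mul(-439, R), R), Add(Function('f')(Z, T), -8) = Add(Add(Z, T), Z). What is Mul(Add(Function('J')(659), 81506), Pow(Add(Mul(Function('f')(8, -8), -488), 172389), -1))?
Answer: Rational(658790, 164581) ≈ 4.0028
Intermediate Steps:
Function('f')(Z, T) = Add(8, T, Mul(2, Z)) (Function('f')(Z, T) = Add(8, Add(Add(Z, T), Z)) = Add(8, Add(Add(T, Z), Z)) = Add(8, Add(T, Mul(2, Z))) = Add(8, T, Mul(2, Z)))
Function('J')(R) = Mul(876, R) (Function('J')(R) = Mul(-2, Add(Mul(-439, R), R)) = Mul(-2, Mul(-438, R)) = Mul(876, R))
Mul(Add(Function('J')(659), 81506), Pow(Add(Mul(Function('f')(8, -8), -488), 172389), -1)) = Mul(Add(Mul(876, 659), 81506), Pow(Add(Mul(Add(8, -8, Mul(2, 8)), -488), 172389), -1)) = Mul(Add(577284, 81506), Pow(Add(Mul(Add(8, -8, 16), -488), 172389), -1)) = Mul(658790, Pow(Add(Mul(16, -488), 172389), -1)) = Mul(658790, Pow(Add(-7808, 172389), -1)) = Mul(658790, Pow(164581, -1)) = Mul(658790, Rational(1, 164581)) = Rational(658790, 164581)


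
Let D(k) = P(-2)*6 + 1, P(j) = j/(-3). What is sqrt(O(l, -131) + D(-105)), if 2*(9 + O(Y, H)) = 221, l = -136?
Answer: sqrt(426)/2 ≈ 10.320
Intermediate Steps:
P(j) = -j/3 (P(j) = j*(-1/3) = -j/3)
O(Y, H) = 203/2 (O(Y, H) = -9 + (1/2)*221 = -9 + 221/2 = 203/2)
D(k) = 5 (D(k) = -1/3*(-2)*6 + 1 = (2/3)*6 + 1 = 4 + 1 = 5)
sqrt(O(l, -131) + D(-105)) = sqrt(203/2 + 5) = sqrt(213/2) = sqrt(426)/2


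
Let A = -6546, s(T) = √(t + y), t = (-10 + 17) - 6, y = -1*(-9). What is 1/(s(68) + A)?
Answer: -3273/21425053 - √10/42850106 ≈ -0.00015284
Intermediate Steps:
y = 9
t = 1 (t = 7 - 6 = 1)
s(T) = √10 (s(T) = √(1 + 9) = √10)
1/(s(68) + A) = 1/(√10 - 6546) = 1/(-6546 + √10)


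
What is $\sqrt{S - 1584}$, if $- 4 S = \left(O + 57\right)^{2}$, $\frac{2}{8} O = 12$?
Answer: $\frac{3 i \sqrt{1929}}{2} \approx 65.881 i$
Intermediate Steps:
$O = 48$ ($O = 4 \cdot 12 = 48$)
$S = - \frac{11025}{4}$ ($S = - \frac{\left(48 + 57\right)^{2}}{4} = - \frac{105^{2}}{4} = \left(- \frac{1}{4}\right) 11025 = - \frac{11025}{4} \approx -2756.3$)
$\sqrt{S - 1584} = \sqrt{- \frac{11025}{4} - 1584} = \sqrt{- \frac{17361}{4}} = \frac{3 i \sqrt{1929}}{2}$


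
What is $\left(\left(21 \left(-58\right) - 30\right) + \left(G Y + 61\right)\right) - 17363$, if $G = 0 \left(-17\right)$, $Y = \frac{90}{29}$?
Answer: $-18550$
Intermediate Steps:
$Y = \frac{90}{29}$ ($Y = 90 \cdot \frac{1}{29} = \frac{90}{29} \approx 3.1034$)
$G = 0$
$\left(\left(21 \left(-58\right) - 30\right) + \left(G Y + 61\right)\right) - 17363 = \left(\left(21 \left(-58\right) - 30\right) + \left(0 \cdot \frac{90}{29} + 61\right)\right) - 17363 = \left(\left(-1218 - 30\right) + \left(0 + 61\right)\right) - 17363 = \left(-1248 + 61\right) - 17363 = -1187 - 17363 = -18550$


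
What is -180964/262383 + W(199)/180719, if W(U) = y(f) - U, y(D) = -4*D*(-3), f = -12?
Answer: -425891305/615812901 ≈ -0.69159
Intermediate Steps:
y(D) = 12*D
W(U) = -144 - U (W(U) = 12*(-12) - U = -144 - U)
-180964/262383 + W(199)/180719 = -180964/262383 + (-144 - 1*199)/180719 = -180964*1/262383 + (-144 - 199)*(1/180719) = -180964/262383 - 343*1/180719 = -180964/262383 - 49/25817 = -425891305/615812901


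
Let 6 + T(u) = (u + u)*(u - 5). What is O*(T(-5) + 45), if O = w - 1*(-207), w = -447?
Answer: -33360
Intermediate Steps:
T(u) = -6 + 2*u*(-5 + u) (T(u) = -6 + (u + u)*(u - 5) = -6 + (2*u)*(-5 + u) = -6 + 2*u*(-5 + u))
O = -240 (O = -447 - 1*(-207) = -447 + 207 = -240)
O*(T(-5) + 45) = -240*((-6 - 10*(-5) + 2*(-5)²) + 45) = -240*((-6 + 50 + 2*25) + 45) = -240*((-6 + 50 + 50) + 45) = -240*(94 + 45) = -240*139 = -33360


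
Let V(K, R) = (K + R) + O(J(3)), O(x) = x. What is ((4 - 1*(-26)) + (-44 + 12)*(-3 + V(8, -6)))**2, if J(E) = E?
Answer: 1156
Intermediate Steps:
V(K, R) = 3 + K + R (V(K, R) = (K + R) + 3 = 3 + K + R)
((4 - 1*(-26)) + (-44 + 12)*(-3 + V(8, -6)))**2 = ((4 - 1*(-26)) + (-44 + 12)*(-3 + (3 + 8 - 6)))**2 = ((4 + 26) - 32*(-3 + 5))**2 = (30 - 32*2)**2 = (30 - 64)**2 = (-34)**2 = 1156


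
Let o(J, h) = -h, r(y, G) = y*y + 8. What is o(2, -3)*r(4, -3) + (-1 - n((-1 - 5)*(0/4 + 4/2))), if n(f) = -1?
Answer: 72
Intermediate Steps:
r(y, G) = 8 + y² (r(y, G) = y² + 8 = 8 + y²)
o(2, -3)*r(4, -3) + (-1 - n((-1 - 5)*(0/4 + 4/2))) = (-1*(-3))*(8 + 4²) + (-1 - 1*(-1)) = 3*(8 + 16) + (-1 + 1) = 3*24 + 0 = 72 + 0 = 72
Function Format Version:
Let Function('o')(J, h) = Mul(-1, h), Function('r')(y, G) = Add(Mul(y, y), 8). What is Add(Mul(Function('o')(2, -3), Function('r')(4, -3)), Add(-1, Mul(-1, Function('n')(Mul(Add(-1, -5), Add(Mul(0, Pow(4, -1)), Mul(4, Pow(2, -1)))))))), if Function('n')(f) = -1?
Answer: 72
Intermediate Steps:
Function('r')(y, G) = Add(8, Pow(y, 2)) (Function('r')(y, G) = Add(Pow(y, 2), 8) = Add(8, Pow(y, 2)))
Add(Mul(Function('o')(2, -3), Function('r')(4, -3)), Add(-1, Mul(-1, Function('n')(Mul(Add(-1, -5), Add(Mul(0, Pow(4, -1)), Mul(4, Pow(2, -1)))))))) = Add(Mul(Mul(-1, -3), Add(8, Pow(4, 2))), Add(-1, Mul(-1, -1))) = Add(Mul(3, Add(8, 16)), Add(-1, 1)) = Add(Mul(3, 24), 0) = Add(72, 0) = 72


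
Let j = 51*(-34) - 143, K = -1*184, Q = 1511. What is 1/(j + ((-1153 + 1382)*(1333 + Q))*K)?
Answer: -1/119836661 ≈ -8.3447e-9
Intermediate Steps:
K = -184
j = -1877 (j = -1734 - 143 = -1877)
1/(j + ((-1153 + 1382)*(1333 + Q))*K) = 1/(-1877 + ((-1153 + 1382)*(1333 + 1511))*(-184)) = 1/(-1877 + (229*2844)*(-184)) = 1/(-1877 + 651276*(-184)) = 1/(-1877 - 119834784) = 1/(-119836661) = -1/119836661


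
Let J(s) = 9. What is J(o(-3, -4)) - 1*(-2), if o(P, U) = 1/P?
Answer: 11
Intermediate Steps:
J(o(-3, -4)) - 1*(-2) = 9 - 1*(-2) = 9 + 2 = 11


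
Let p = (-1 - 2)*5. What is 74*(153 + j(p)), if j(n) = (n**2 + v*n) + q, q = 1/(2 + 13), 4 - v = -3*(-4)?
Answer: 552854/15 ≈ 36857.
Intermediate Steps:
v = -8 (v = 4 - (-3)*(-4) = 4 - 1*12 = 4 - 12 = -8)
q = 1/15 ≈ 0.066667
p = -15 (p = -3*5 = -15)
j(n) = 1/15 + n**2 - 8*n (j(n) = (n**2 - 8*n) + 1/15 = 1/15 + n**2 - 8*n)
74*(153 + j(p)) = 74*(153 + (1/15 + (-15)**2 - 8*(-15))) = 74*(153 + (1/15 + 225 + 120)) = 74*(153 + 5176/15) = 74*(7471/15) = 552854/15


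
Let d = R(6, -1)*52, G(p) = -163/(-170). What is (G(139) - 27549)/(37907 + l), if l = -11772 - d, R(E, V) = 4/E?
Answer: -14049501/13311170 ≈ -1.0555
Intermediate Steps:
G(p) = 163/170 (G(p) = -163*(-1/170) = 163/170)
d = 104/3 (d = (4/6)*52 = (4*(⅙))*52 = (⅔)*52 = 104/3 ≈ 34.667)
l = -35420/3 (l = -11772 - 1*104/3 = -11772 - 104/3 = -35420/3 ≈ -11807.)
(G(139) - 27549)/(37907 + l) = (163/170 - 27549)/(37907 - 35420/3) = -4683167/(170*78301/3) = -4683167/170*3/78301 = -14049501/13311170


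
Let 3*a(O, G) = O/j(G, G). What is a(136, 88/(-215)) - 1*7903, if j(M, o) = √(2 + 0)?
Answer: -7903 + 68*√2/3 ≈ -7870.9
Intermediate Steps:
j(M, o) = √2
a(O, G) = O*√2/6 (a(O, G) = (O/(√2))/3 = (O*(√2/2))/3 = (O*√2/2)/3 = O*√2/6)
a(136, 88/(-215)) - 1*7903 = (⅙)*136*√2 - 1*7903 = 68*√2/3 - 7903 = -7903 + 68*√2/3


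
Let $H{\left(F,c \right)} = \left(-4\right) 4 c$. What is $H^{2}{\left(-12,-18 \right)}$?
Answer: $82944$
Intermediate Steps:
$H{\left(F,c \right)} = - 16 c$
$H^{2}{\left(-12,-18 \right)} = \left(\left(-16\right) \left(-18\right)\right)^{2} = 288^{2} = 82944$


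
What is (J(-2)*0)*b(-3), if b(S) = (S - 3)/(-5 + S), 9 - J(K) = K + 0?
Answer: 0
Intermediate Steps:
J(K) = 9 - K (J(K) = 9 - (K + 0) = 9 - K)
b(S) = (-3 + S)/(-5 + S)
(J(-2)*0)*b(-3) = ((9 - 1*(-2))*0)*((-3 - 3)/(-5 - 3)) = ((9 + 2)*0)*(-6/(-8)) = (11*0)*(-⅛*(-6)) = 0*(¾) = 0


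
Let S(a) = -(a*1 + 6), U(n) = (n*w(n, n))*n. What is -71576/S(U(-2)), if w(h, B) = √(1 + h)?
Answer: 107364/13 - 71576*I/13 ≈ 8258.8 - 5505.8*I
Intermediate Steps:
U(n) = n²*√(1 + n) (U(n) = (n*√(1 + n))*n = n²*√(1 + n))
S(a) = -6 - a (S(a) = -(a + 6) = -(6 + a) = -6 - a)
-71576/S(U(-2)) = -71576/(-6 - (-2)²*√(1 - 2)) = -71576/(-6 - 4*√(-1)) = -71576/(-6 - 4*I) = -71576*(-6 + 4*I)/52 = -17894*(-6 + 4*I)/13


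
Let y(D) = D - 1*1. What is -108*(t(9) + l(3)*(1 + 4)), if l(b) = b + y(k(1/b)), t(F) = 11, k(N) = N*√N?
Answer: -2268 - 60*√3 ≈ -2371.9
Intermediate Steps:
k(N) = N^(3/2)
y(D) = -1 + D (y(D) = D - 1 = -1 + D)
l(b) = -1 + b + (1/b)^(3/2) (l(b) = b + (-1 + (1/b)^(3/2)) = -1 + b + (1/b)^(3/2))
-108*(t(9) + l(3)*(1 + 4)) = -108*(11 + (-1 + 3 + (1/3)^(3/2))*(1 + 4)) = -108*(11 + (-1 + 3 + (⅓)^(3/2))*5) = -108*(11 + (-1 + 3 + √3/9)*5) = -108*(11 + (2 + √3/9)*5) = -108*(11 + (10 + 5*√3/9)) = -108*(21 + 5*√3/9) = -2268 - 60*√3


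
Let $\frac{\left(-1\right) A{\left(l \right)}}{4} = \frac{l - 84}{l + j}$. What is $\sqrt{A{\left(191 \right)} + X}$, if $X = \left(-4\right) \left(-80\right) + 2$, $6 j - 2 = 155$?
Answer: $\frac{\sqrt{543348394}}{1303} \approx 17.889$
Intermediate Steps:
$j = \frac{157}{6}$ ($j = \frac{1}{3} + \frac{1}{6} \cdot 155 = \frac{1}{3} + \frac{155}{6} = \frac{157}{6} \approx 26.167$)
$X = 322$ ($X = 320 + 2 = 322$)
$A{\left(l \right)} = - \frac{4 \left(-84 + l\right)}{\frac{157}{6} + l}$ ($A{\left(l \right)} = - 4 \frac{l - 84}{l + \frac{157}{6}} = - 4 \frac{-84 + l}{\frac{157}{6} + l} = - \frac{4 \left(-84 + l\right)}{\frac{157}{6} + l}$)
$\sqrt{A{\left(191 \right)} + X} = \sqrt{\frac{24 \left(84 - 191\right)}{157 + 6 \cdot 191} + 322} = \sqrt{\frac{24 \left(84 - 191\right)}{157 + 1146} + 322} = \sqrt{24 \cdot \frac{1}{1303} \left(-107\right) + 322} = \sqrt{- \frac{2568}{1303} + 322} = \sqrt{\frac{416998}{1303}} = \frac{\sqrt{543348394}}{1303}$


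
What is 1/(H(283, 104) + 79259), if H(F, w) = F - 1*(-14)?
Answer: 1/79556 ≈ 1.2570e-5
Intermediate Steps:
H(F, w) = 14 + F (H(F, w) = F + 14 = 14 + F)
1/(H(283, 104) + 79259) = 1/((14 + 283) + 79259) = 1/(297 + 79259) = 1/79556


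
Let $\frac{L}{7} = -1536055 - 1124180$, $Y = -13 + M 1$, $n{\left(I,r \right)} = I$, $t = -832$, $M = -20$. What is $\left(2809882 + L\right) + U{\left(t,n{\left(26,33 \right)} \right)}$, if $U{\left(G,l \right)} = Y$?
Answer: $-15811796$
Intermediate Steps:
$Y = -33$ ($Y = -13 - 20 = -33$)
$L = -18621645$ ($L = 7 \left(-1536055 - 1124180\right) = 7 \left(-2660235\right) = -18621645$)
$U{\left(G,l \right)} = -33$
$\left(2809882 + L\right) + U{\left(t,n{\left(26,33 \right)} \right)} = \left(2809882 - 18621645\right) - 33 = -15811763 - 33 = -15811796$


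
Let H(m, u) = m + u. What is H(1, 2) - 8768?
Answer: -8765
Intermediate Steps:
H(1, 2) - 8768 = (1 + 2) - 8768 = 3 - 8768 = -8765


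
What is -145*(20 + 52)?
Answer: -10440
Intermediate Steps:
-145*(20 + 52) = -145*72 = -10440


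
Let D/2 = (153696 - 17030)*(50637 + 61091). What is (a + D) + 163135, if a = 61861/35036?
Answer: 1069964433176777/35036 ≈ 3.0539e+10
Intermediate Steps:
D = 30538837696 (D = 2*((153696 - 17030)*(50637 + 61091)) = 2*(136666*111728) = 2*15269418848 = 30538837696)
a = 61861/35036 (a = 61861*(1/35036) = 61861/35036 ≈ 1.7656)
(a + D) + 163135 = (61861/35036 + 30538837696) + 163135 = 1069958717578917/35036 + 163135 = 1069964433176777/35036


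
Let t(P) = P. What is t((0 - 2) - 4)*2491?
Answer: -14946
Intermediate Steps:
t((0 - 2) - 4)*2491 = ((0 - 2) - 4)*2491 = (-2 - 4)*2491 = -6*2491 = -14946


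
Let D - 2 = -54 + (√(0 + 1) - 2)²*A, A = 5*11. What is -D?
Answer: -3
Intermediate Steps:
A = 55
D = 3 (D = 2 + (-54 + (√(0 + 1) - 2)²*55) = 2 + (-54 + (√1 - 2)²*55) = 2 + (-54 + (1 - 2)²*55) = 2 + (-54 + (-1)²*55) = 2 + (-54 + 1*55) = 2 + (-54 + 55) = 2 + 1 = 3)
-D = -1*3 = -3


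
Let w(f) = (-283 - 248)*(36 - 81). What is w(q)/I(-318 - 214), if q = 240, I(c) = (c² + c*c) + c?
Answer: 23895/565516 ≈ 0.042253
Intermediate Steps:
I(c) = c + 2*c² (I(c) = (c² + c²) + c = 2*c² + c = c + 2*c²)
w(f) = 23895 (w(f) = -531*(-45) = 23895)
w(q)/I(-318 - 214) = 23895/(((-318 - 214)*(1 + 2*(-318 - 214)))) = 23895/((-532*(1 + 2*(-532)))) = 23895/((-532*(1 - 1064))) = 23895/((-532*(-1063))) = 23895/565516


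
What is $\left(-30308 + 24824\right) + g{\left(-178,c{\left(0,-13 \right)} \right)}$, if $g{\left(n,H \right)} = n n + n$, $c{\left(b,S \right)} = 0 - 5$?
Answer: $26022$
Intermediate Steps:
$c{\left(b,S \right)} = -5$ ($c{\left(b,S \right)} = 0 - 5 = -5$)
$g{\left(n,H \right)} = n + n^{2}$ ($g{\left(n,H \right)} = n^{2} + n = n + n^{2}$)
$\left(-30308 + 24824\right) + g{\left(-178,c{\left(0,-13 \right)} \right)} = \left(-30308 + 24824\right) - 178 \left(1 - 178\right) = -5484 - -31506 = -5484 + 31506 = 26022$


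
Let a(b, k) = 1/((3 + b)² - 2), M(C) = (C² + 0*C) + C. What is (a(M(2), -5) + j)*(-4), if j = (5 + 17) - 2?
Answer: -6324/79 ≈ -80.051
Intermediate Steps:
j = 20 (j = 22 - 2 = 20)
M(C) = C + C² (M(C) = (C² + 0) + C = C² + C = C + C²)
a(b, k) = 1/(-2 + (3 + b)²)
(a(M(2), -5) + j)*(-4) = (1/(-2 + (3 + 2*(1 + 2))²) + 20)*(-4) = (1/(-2 + (3 + 2*3)²) + 20)*(-4) = (1/(-2 + (3 + 6)²) + 20)*(-4) = (1/(-2 + 9²) + 20)*(-4) = (1/(-2 + 81) + 20)*(-4) = (1/79 + 20)*(-4) = (1581/79)*(-4) = -6324/79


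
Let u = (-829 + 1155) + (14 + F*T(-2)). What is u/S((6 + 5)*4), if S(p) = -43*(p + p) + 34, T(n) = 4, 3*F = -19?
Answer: -472/5625 ≈ -0.083911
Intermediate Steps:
F = -19/3 (F = (⅓)*(-19) = -19/3 ≈ -6.3333)
S(p) = 34 - 86*p (S(p) = -86*p + 34 = 34 - 86*p)
u = 944/3 (u = (-829 + 1155) + (14 - 19/3*4) = 326 + (14 - 76/3) = 326 - 34/3 = 944/3 ≈ 314.67)
u/S((6 + 5)*4) = 944/(3*(34 - 86*(6 + 5)*4)) = 944/(3*(34 - 946*4)) = 944/(3*(34 - 86*44)) = 944/(3*(34 - 3784)) = (944/3)/(-3750) = (944/3)*(-1/3750) = -472/5625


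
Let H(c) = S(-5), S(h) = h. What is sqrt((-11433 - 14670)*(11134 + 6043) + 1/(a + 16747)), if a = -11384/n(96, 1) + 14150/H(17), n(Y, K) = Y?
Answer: 3*I*sqrt(1365891592525972291)/165581 ≈ 21175.0*I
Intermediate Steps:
H(c) = -5
a = -35383/12 (a = -11384/96 + 14150/(-5) = -11384*1/96 + 14150*(-1/5) = -1423/12 - 2830 = -35383/12 ≈ -2948.6)
sqrt((-11433 - 14670)*(11134 + 6043) + 1/(a + 16747)) = sqrt((-11433 - 14670)*(11134 + 6043) + 1/(-35383/12 + 16747)) = sqrt(-26103*17177 + 1/(165581/12)) = sqrt(-448371231 + 12/165581) = sqrt(-74241756800199/165581) = 3*I*sqrt(1365891592525972291)/165581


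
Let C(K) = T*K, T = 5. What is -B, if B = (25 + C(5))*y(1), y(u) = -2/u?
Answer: 100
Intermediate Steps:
C(K) = 5*K
B = -100 (B = (25 + 5*5)*(-2/1) = (25 + 25)*(-2*1) = 50*(-2) = -100)
-B = -1*(-100) = 100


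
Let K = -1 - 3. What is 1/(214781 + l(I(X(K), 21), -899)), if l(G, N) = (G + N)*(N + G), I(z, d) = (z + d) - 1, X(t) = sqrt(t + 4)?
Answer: 1/987422 ≈ 1.0127e-6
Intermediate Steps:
K = -4
X(t) = sqrt(4 + t)
I(z, d) = -1 + d + z (I(z, d) = (d + z) - 1 = -1 + d + z)
l(G, N) = (G + N)**2 (l(G, N) = (G + N)*(G + N) = (G + N)**2)
1/(214781 + l(I(X(K), 21), -899)) = 1/(214781 + ((-1 + 21 + sqrt(4 - 4)) - 899)**2) = 1/(214781 + ((-1 + 21 + sqrt(0)) - 899)**2) = 1/(214781 + ((-1 + 21 + 0) - 899)**2) = 1/(214781 + (20 - 899)**2) = 1/(214781 + (-879)**2) = 1/(214781 + 772641) = 1/987422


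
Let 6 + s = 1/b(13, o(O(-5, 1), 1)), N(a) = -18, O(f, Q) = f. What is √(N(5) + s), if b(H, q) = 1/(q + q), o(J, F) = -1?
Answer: I*√26 ≈ 5.099*I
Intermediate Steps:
b(H, q) = 1/(2*q)
s = -8 (s = -6 + 1/((½)/(-1)) = -6 + 1/((½)*(-1)) = -6 + 1/(-½) = -6 - 2 = -8)
√(N(5) + s) = √(-18 - 8) = √(-26) = I*√26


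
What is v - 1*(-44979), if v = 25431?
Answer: 70410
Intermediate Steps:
v - 1*(-44979) = 25431 - 1*(-44979) = 25431 + 44979 = 70410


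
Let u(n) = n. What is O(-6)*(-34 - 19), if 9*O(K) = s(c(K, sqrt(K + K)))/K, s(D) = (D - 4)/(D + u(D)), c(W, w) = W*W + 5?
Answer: 1961/4428 ≈ 0.44286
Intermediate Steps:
c(W, w) = 5 + W**2 (c(W, w) = W**2 + 5 = 5 + W**2)
s(D) = (-4 + D)/(2*D) (s(D) = (D - 4)/(D + D) = (-4 + D)/((2*D)) = (-4 + D)*(1/(2*D)) = (-4 + D)/(2*D))
O(K) = (1 + K**2)/(18*K*(5 + K**2)) (O(K) = (((-4 + (5 + K**2))/(2*(5 + K**2)))/K)/9 = (((1 + K**2)/(2*(5 + K**2)))/K)/9 = ((1 + K**2)/(2*K*(5 + K**2)))/9 = (1 + K**2)/(18*K*(5 + K**2)))
O(-6)*(-34 - 19) = ((1/18)*(1 + (-6)**2)/(-6*(5 + (-6)**2)))*(-34 - 19) = ((1/18)*(-1/6)*(1 + 36)/(5 + 36))*(-53) = ((1/18)*(-1/6)*37/41)*(-53) = ((1/18)*(-1/6)*(1/41)*37)*(-53) = -37/4428*(-53) = 1961/4428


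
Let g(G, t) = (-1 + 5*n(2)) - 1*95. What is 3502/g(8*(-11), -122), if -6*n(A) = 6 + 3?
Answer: -7004/207 ≈ -33.836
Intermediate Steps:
n(A) = -3/2 (n(A) = -(6 + 3)/6 = -⅙*9 = -3/2)
g(G, t) = -207/2 (g(G, t) = (-1 + 5*(-3/2)) - 1*95 = (-1 - 15/2) - 95 = -17/2 - 95 = -207/2)
3502/g(8*(-11), -122) = 3502/(-207/2) = 3502*(-2/207) = -7004/207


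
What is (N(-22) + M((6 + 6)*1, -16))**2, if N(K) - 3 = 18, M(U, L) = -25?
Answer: 16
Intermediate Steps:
N(K) = 21 (N(K) = 3 + 18 = 21)
(N(-22) + M((6 + 6)*1, -16))**2 = (21 - 25)**2 = (-4)**2 = 16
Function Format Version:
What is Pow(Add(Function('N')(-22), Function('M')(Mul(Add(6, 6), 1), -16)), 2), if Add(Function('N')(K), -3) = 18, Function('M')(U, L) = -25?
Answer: 16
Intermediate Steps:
Function('N')(K) = 21 (Function('N')(K) = Add(3, 18) = 21)
Pow(Add(Function('N')(-22), Function('M')(Mul(Add(6, 6), 1), -16)), 2) = Pow(Add(21, -25), 2) = Pow(-4, 2) = 16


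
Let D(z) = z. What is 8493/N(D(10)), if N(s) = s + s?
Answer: 8493/20 ≈ 424.65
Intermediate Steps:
N(s) = 2*s
8493/N(D(10)) = 8493/((2*10)) = 8493/20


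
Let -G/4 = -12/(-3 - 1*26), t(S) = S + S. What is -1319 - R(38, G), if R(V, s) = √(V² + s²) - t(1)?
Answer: -1317 - 2*√304177/29 ≈ -1355.0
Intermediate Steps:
t(S) = 2*S
G = -48/29 (G = -(-48)/(-3 - 1*26) = -(-48)/(-3 - 26) = -(-48)/(-29) = -(-48)*(-1)/29 = -4*12/29 = -48/29 ≈ -1.6552)
R(V, s) = -2 + √(V² + s²) (R(V, s) = √(V² + s²) - 2 = -2 + √(V² + s²))
-1319 - R(38, G) = -1319 - (-2 + √(38² + (-48/29)²)) = -1319 - (-2 + √(1444 + 2304/841)) = -1319 - (-2 + √(1216708/841)) = -1319 - (-2 + 2*√304177/29) = -1319 + (2 - 2*√304177/29) = -1317 - 2*√304177/29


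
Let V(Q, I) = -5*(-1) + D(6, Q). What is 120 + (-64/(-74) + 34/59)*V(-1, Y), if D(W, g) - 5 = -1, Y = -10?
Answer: 290274/2183 ≈ 132.97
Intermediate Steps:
D(W, g) = 4 (D(W, g) = 5 - 1 = 4)
V(Q, I) = 9 (V(Q, I) = -5*(-1) + 4 = 5 + 4 = 9)
120 + (-64/(-74) + 34/59)*V(-1, Y) = 120 + (-64/(-74) + 34/59)*9 = 120 + (-64*(-1/74) + 34*(1/59))*9 = 120 + (32/37 + 34/59)*9 = 120 + (3146/2183)*9 = 120 + 28314/2183 = 290274/2183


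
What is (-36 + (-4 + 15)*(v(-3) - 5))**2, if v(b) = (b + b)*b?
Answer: 11449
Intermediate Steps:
v(b) = 2*b**2 (v(b) = (2*b)*b = 2*b**2)
(-36 + (-4 + 15)*(v(-3) - 5))**2 = (-36 + (-4 + 15)*(2*(-3)**2 - 5))**2 = (-36 + 11*(2*9 - 5))**2 = (-36 + 11*(18 - 5))**2 = (-36 + 11*13)**2 = (-36 + 143)**2 = 107**2 = 11449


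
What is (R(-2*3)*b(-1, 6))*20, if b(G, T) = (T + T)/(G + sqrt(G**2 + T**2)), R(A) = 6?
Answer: 40 + 40*sqrt(37) ≈ 283.31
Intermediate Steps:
b(G, T) = 2*T/(G + sqrt(G**2 + T**2)) (b(G, T) = (2*T)/(G + sqrt(G**2 + T**2)) = 2*T/(G + sqrt(G**2 + T**2)))
(R(-2*3)*b(-1, 6))*20 = (6*(2*6/(-1 + sqrt((-1)**2 + 6**2))))*20 = (6*(2*6/(-1 + sqrt(1 + 36))))*20 = (6*(2*6/(-1 + sqrt(37))))*20 = (6*(12/(-1 + sqrt(37))))*20 = (72/(-1 + sqrt(37)))*20 = 1440/(-1 + sqrt(37))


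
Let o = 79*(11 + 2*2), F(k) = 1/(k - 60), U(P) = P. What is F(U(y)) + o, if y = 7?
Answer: 62804/53 ≈ 1185.0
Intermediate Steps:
F(k) = 1/(-60 + k)
o = 1185 (o = 79*(11 + 4) = 79*15 = 1185)
F(U(y)) + o = 1/(-60 + 7) + 1185 = 1/(-53) + 1185 = -1/53 + 1185 = 62804/53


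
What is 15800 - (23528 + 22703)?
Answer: -30431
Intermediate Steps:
15800 - (23528 + 22703) = 15800 - 1*46231 = 15800 - 46231 = -30431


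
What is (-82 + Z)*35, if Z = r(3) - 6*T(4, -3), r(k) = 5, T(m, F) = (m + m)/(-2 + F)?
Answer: -2359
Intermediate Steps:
T(m, F) = 2*m/(-2 + F) (T(m, F) = (2*m)/(-2 + F) = 2*m/(-2 + F))
Z = 73/5 (Z = 5 - 12*4/(-2 - 3) = 5 - 12*4/(-5) = 5 - 12*4*(-1)/5 = 5 - 6*(-8/5) = 5 + 48/5 = 73/5 ≈ 14.600)
(-82 + Z)*35 = (-82 + 73/5)*35 = -337/5*35 = -2359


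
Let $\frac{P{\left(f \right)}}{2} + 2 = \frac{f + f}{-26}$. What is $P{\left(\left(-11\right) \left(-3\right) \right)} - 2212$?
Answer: $- \frac{28874}{13} \approx -2221.1$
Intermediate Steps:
$P{\left(f \right)} = -4 - \frac{2 f}{13}$ ($P{\left(f \right)} = -4 + 2 \frac{f + f}{-26} = -4 + 2 \cdot 2 f \left(- \frac{1}{26}\right) = -4 + 2 \left(- \frac{f}{13}\right) = -4 - \frac{2 f}{13}$)
$P{\left(\left(-11\right) \left(-3\right) \right)} - 2212 = \left(-4 - \frac{2 \left(\left(-11\right) \left(-3\right)\right)}{13}\right) - 2212 = \left(-4 - \frac{66}{13}\right) - 2212 = - \frac{118}{13} - 2212 = - \frac{28874}{13}$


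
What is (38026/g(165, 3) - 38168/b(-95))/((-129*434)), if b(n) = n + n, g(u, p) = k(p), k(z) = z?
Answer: -262123/1139715 ≈ -0.22999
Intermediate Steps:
g(u, p) = p
b(n) = 2*n
(38026/g(165, 3) - 38168/b(-95))/((-129*434)) = (38026/3 - 38168/(2*(-95)))/((-129*434)) = (38026*(1/3) - 38168/(-190))/(-55986) = (38026/3 - 38168*(-1/190))*(-1/55986) = (38026/3 + 19084/95)*(-1/55986) = (3669722/285)*(-1/55986) = -262123/1139715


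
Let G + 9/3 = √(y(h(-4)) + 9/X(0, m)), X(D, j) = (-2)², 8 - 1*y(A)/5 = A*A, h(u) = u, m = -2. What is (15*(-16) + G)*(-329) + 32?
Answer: 79979 - 329*I*√151/2 ≈ 79979.0 - 2021.4*I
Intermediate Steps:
y(A) = 40 - 5*A² (y(A) = 40 - 5*A*A = 40 - 5*A²)
X(D, j) = 4
G = -3 + I*√151/2 (G = -3 + √((40 - 5*(-4)²) + 9/4) = -3 + √((40 - 5*16) + 9*(¼)) = -3 + √((40 - 80) + 9/4) = -3 + √(-40 + 9/4) = -3 + √(-151/4) = -3 + I*√151/2 ≈ -3.0 + 6.1441*I)
(15*(-16) + G)*(-329) + 32 = (15*(-16) + (-3 + I*√151/2))*(-329) + 32 = (-240 + (-3 + I*√151/2))*(-329) + 32 = (-243 + I*√151/2)*(-329) + 32 = (79947 - 329*I*√151/2) + 32 = 79979 - 329*I*√151/2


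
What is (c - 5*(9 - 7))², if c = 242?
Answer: 53824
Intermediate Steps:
(c - 5*(9 - 7))² = (242 - 5*(9 - 7))² = (242 - 5*2)² = (242 - 10)² = 232² = 53824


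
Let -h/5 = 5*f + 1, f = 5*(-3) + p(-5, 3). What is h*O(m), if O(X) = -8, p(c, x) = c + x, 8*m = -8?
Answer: -3360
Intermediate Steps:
m = -1 (m = (⅛)*(-8) = -1)
f = -17 (f = 5*(-3) + (-5 + 3) = -15 - 2 = -17)
h = 420 (h = -5*(5*(-17) + 1) = -5*(-85 + 1) = -5*(-84) = 420)
h*O(m) = 420*(-8) = -3360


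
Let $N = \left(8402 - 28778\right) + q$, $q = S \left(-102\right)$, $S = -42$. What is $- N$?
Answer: $16092$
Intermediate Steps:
$q = 4284$ ($q = \left(-42\right) \left(-102\right) = 4284$)
$N = -16092$ ($N = \left(8402 - 28778\right) + 4284 = -20376 + 4284 = -16092$)
$- N = \left(-1\right) \left(-16092\right) = 16092$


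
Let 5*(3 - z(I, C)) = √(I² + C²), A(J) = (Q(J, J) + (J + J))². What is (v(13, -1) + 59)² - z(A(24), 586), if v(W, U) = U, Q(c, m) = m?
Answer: 3361 + 2*√6804313/5 ≈ 4404.4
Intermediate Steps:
A(J) = 9*J² (A(J) = (J + (J + J))² = (J + 2*J)² = (3*J)² = 9*J²)
z(I, C) = 3 - √(C² + I²)/5 (z(I, C) = 3 - √(I² + C²)/5 = 3 - √(C² + I²)/5)
(v(13, -1) + 59)² - z(A(24), 586) = (-1 + 59)² - (3 - √(586² + (9*24²)²)/5) = 58² - (3 - √(343396 + (9*576)²)/5) = 3364 - (3 - √(343396 + 5184²)/5) = 3364 - (3 - √(343396 + 26873856)/5) = 3364 - (3 - 2*√6804313/5) = 3364 + (-3 + 2*√6804313/5) = 3361 + 2*√6804313/5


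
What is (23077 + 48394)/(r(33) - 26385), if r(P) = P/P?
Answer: -71471/26384 ≈ -2.7089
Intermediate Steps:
r(P) = 1
(23077 + 48394)/(r(33) - 26385) = (23077 + 48394)/(1 - 26385) = 71471/(-26384) = 71471*(-1/26384) = -71471/26384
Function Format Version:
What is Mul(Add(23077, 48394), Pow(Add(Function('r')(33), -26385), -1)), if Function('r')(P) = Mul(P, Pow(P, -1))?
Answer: Rational(-71471, 26384) ≈ -2.7089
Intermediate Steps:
Function('r')(P) = 1
Mul(Add(23077, 48394), Pow(Add(Function('r')(33), -26385), -1)) = Mul(Add(23077, 48394), Pow(Add(1, -26385), -1)) = Mul(71471, Pow(-26384, -1)) = Mul(71471, Rational(-1, 26384)) = Rational(-71471, 26384)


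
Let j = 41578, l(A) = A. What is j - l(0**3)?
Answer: 41578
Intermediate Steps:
j - l(0**3) = 41578 - 1*0**3 = 41578 - 1*0 = 41578 + 0 = 41578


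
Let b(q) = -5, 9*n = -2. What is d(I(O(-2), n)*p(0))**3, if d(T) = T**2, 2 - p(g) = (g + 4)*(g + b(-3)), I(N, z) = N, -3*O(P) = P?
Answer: 7256313856/729 ≈ 9.9538e+6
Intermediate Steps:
n = -2/9 (n = (1/9)*(-2) = -2/9 ≈ -0.22222)
O(P) = -P/3
p(g) = 2 - (-5 + g)*(4 + g) (p(g) = 2 - (g + 4)*(g - 5) = 2 - (4 + g)*(-5 + g) = 2 - (-5 + g)*(4 + g))
d(I(O(-2), n)*p(0))**3 = (((-1/3*(-2))*(22 + 0 - 1*0**2))**2)**3 = ((2*(22 + 0 - 1*0)/3)**2)**3 = ((2*(22 + 0 + 0)/3)**2)**3 = (((2/3)*22)**2)**3 = ((44/3)**2)**3 = (1936/9)**3 = 7256313856/729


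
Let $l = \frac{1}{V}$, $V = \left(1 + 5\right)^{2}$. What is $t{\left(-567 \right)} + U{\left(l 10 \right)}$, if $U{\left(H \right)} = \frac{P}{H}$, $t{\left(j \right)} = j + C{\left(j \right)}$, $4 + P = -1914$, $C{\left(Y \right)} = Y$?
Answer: $- \frac{40194}{5} \approx -8038.8$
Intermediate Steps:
$V = 36$ ($V = 6^{2} = 36$)
$l = \frac{1}{36} \approx 0.027778$
$P = -1918$ ($P = -4 - 1914 = -1918$)
$t{\left(j \right)} = 2 j$ ($t{\left(j \right)} = j + j = 2 j$)
$U{\left(H \right)} = - \frac{1918}{H}$
$t{\left(-567 \right)} + U{\left(l 10 \right)} = 2 \left(-567\right) - \frac{1918}{\frac{1}{36} \cdot 10} = -1134 - \frac{1918}{\frac{5}{18}} = -1134 - \frac{34524}{5} = - \frac{40194}{5}$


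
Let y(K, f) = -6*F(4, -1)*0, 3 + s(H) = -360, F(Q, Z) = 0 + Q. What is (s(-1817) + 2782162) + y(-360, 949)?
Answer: 2781799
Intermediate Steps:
F(Q, Z) = Q
s(H) = -363 (s(H) = -3 - 360 = -363)
y(K, f) = 0 (y(K, f) = -6*4*0 = -24*0 = 0)
(s(-1817) + 2782162) + y(-360, 949) = (-363 + 2782162) + 0 = 2781799 + 0 = 2781799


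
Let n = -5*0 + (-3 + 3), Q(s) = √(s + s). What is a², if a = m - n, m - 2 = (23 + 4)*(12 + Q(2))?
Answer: 144400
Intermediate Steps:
Q(s) = √2*√s (Q(s) = √(2*s) = √2*√s)
n = 0 (n = 0 + 0 = 0)
m = 380 (m = 2 + (23 + 4)*(12 + √2*√2) = 2 + 27*(12 + 2) = 2 + 27*14 = 2 + 378 = 380)
a = 380 (a = 380 - 1*0 = 380 + 0 = 380)
a² = 380² = 144400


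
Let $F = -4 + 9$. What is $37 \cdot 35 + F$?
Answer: $1300$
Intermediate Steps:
$F = 5$
$37 \cdot 35 + F = 37 \cdot 35 + 5 = 1295 + 5 = 1300$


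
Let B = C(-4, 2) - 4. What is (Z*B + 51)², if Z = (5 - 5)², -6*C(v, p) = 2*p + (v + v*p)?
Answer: 2601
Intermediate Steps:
C(v, p) = -p/3 - v/6 - p*v/6 (C(v, p) = -(2*p + (v + v*p))/6 = -(2*p + (v + p*v))/6 = -(v + 2*p + p*v)/6 = -p/3 - v/6 - p*v/6)
Z = 0 (Z = 0² = 0)
B = -8/3 (B = (-⅓*2 - ⅙*(-4) - ⅙*2*(-4)) - 4 = (-⅔ + ⅔ + 4/3) - 4 = 4/3 - 4 = -8/3 ≈ -2.6667)
(Z*B + 51)² = (0*(-8/3) + 51)² = (0 + 51)² = 51² = 2601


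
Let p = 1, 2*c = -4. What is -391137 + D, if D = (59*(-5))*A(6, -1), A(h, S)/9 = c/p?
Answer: -385827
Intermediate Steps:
c = -2 (c = (½)*(-4) = -2)
A(h, S) = -18 (A(h, S) = 9*(-2/1) = 9*(-2*1) = 9*(-2) = -18)
D = 5310 (D = (59*(-5))*(-18) = -295*(-18) = 5310)
-391137 + D = -391137 + 5310 = -385827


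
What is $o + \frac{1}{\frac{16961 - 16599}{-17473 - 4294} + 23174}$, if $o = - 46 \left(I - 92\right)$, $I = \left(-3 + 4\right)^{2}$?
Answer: $\frac{2111536031623}{504428096} \approx 4186.0$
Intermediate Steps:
$I = 1$ ($I = 1^{2} = 1$)
$o = 4186$ ($o = - 46 \left(1 - 92\right) = \left(-46\right) \left(-91\right) = 4186$)
$o + \frac{1}{\frac{16961 - 16599}{-17473 - 4294} + 23174} = 4186 + \frac{1}{\frac{16961 - 16599}{-17473 - 4294} + 23174} = 4186 + \frac{1}{\frac{362}{-21767} + 23174} = 4186 + \frac{1}{362 \left(- \frac{1}{21767}\right) + 23174} = 4186 + \frac{1}{- \frac{362}{21767} + 23174} = 4186 + \frac{1}{\frac{504428096}{21767}} = 4186 + \frac{21767}{504428096} = \frac{2111536031623}{504428096}$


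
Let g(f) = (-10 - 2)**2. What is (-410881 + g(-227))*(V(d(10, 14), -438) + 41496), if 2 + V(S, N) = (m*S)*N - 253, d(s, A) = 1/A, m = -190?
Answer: -135665198889/7 ≈ -1.9381e+10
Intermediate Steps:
g(f) = 144 (g(f) = (-12)**2 = 144)
V(S, N) = -255 - 190*N*S (V(S, N) = -2 + ((-190*S)*N - 253) = -2 + (-190*N*S - 253) = -2 + (-253 - 190*N*S) = -255 - 190*N*S)
(-410881 + g(-227))*(V(d(10, 14), -438) + 41496) = (-410881 + 144)*((-255 - 190*(-438)/14) + 41496) = -410737*((-255 - 190*(-438)*1/14) + 41496) = -410737*((-255 + 41610/7) + 41496) = -410737*(39825/7 + 41496) = -410737*330297/7 = -135665198889/7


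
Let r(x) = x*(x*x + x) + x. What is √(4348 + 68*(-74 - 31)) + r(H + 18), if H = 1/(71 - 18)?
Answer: 922003795/148877 + 2*I*√698 ≈ 6193.1 + 52.839*I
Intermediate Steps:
H = 1/53 ≈ 0.018868
r(x) = x + x*(x + x²) (r(x) = x*(x² + x) + x = x*(x + x²) + x = x + x*(x + x²))
√(4348 + 68*(-74 - 31)) + r(H + 18) = √(4348 + 68*(-74 - 31)) + (1/53 + 18)*(1 + (1/53 + 18) + (1/53 + 18)²) = √(4348 + 68*(-105)) + 955*(1 + 955/53 + (955/53)²)/53 = √(4348 - 7140) + 955*(1 + 955/53 + 912025/2809)/53 = √(-2792) + (955/53)*(965449/2809) = 2*I*√698 + 922003795/148877 = 922003795/148877 + 2*I*√698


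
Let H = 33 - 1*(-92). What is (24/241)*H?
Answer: 3000/241 ≈ 12.448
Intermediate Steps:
H = 125 (H = 33 + 92 = 125)
(24/241)*H = (24/241)*125 = 3000/241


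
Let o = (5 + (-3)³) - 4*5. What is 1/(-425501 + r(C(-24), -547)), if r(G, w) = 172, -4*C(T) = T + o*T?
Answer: -1/425329 ≈ -2.3511e-6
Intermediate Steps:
o = -42 (o = (5 - 27) - 20 = -22 - 20 = -42)
C(T) = 41*T/4 (C(T) = -(T - 42*T)/4 = -(-41)*T/4 = 41*T/4)
1/(-425501 + r(C(-24), -547)) = 1/(-425501 + 172) = 1/(-425329) = -1/425329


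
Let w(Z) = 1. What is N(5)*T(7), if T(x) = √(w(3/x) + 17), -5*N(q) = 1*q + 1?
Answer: -18*√2/5 ≈ -5.0912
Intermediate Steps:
N(q) = -⅕ - q/5 (N(q) = -(1*q + 1)/5 = -(q + 1)/5 = -(1 + q)/5 = -⅕ - q/5)
T(x) = 3*√2 (T(x) = √(1 + 17) = √18 = 3*√2)
N(5)*T(7) = (-⅕ - ⅕*5)*(3*√2) = (-⅕ - 1)*(3*√2) = -18*√2/5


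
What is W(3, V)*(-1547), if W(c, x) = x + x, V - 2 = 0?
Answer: -6188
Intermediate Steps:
V = 2 (V = 2 + 0 = 2)
W(c, x) = 2*x
W(3, V)*(-1547) = (2*2)*(-1547) = 4*(-1547) = -6188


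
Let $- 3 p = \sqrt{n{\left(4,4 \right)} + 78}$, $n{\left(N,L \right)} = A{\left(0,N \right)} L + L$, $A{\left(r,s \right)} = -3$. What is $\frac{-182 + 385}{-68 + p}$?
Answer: $- \frac{62118}{20773} + \frac{609 \sqrt{70}}{41546} \approx -2.8677$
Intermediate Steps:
$n{\left(N,L \right)} = - 2 L$ ($n{\left(N,L \right)} = - 3 L + L = - 2 L$)
$p = - \frac{\sqrt{70}}{3}$ ($p = - \frac{\sqrt{\left(-2\right) 4 + 78}}{3} = - \frac{\sqrt{-8 + 78}}{3} = - \frac{\sqrt{70}}{3} \approx -2.7889$)
$\frac{-182 + 385}{-68 + p} = \frac{-182 + 385}{-68 - \frac{\sqrt{70}}{3}} = \frac{203}{-68 - \frac{\sqrt{70}}{3}}$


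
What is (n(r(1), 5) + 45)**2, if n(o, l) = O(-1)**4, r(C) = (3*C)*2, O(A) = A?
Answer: 2116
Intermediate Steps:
r(C) = 6*C
n(o, l) = 1 (n(o, l) = (-1)**4 = 1)
(n(r(1), 5) + 45)**2 = (1 + 45)**2 = 46**2 = 2116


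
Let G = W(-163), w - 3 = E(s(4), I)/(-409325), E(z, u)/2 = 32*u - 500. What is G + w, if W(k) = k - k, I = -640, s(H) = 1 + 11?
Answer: 253987/81865 ≈ 3.1025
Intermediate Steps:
s(H) = 12
E(z, u) = -1000 + 64*u (E(z, u) = 2*(32*u - 500) = 2*(-500 + 32*u) = -1000 + 64*u)
W(k) = 0
w = 253987/81865 (w = 3 + (-1000 + 64*(-640))/(-409325) = 3 + (-1000 - 40960)*(-1/409325) = 3 - 41960*(-1/409325) = 3 + 8392/81865 = 253987/81865 ≈ 3.1025)
G = 0
G + w = 0 + 253987/81865 = 253987/81865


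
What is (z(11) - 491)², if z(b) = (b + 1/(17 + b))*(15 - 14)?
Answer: 180606721/784 ≈ 2.3037e+5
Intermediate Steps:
z(b) = b + 1/(17 + b) (z(b) = (b + 1/(17 + b))*1 = b + 1/(17 + b))
(z(11) - 491)² = ((1 + 11² + 17*11)/(17 + 11) - 491)² = ((1 + 121 + 187)/28 - 491)² = ((1/28)*309 - 491)² = (309/28 - 491)² = (-13439/28)² = 180606721/784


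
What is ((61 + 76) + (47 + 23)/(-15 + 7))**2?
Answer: 263169/16 ≈ 16448.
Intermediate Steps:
((61 + 76) + (47 + 23)/(-15 + 7))**2 = (137 + 70/(-8))**2 = (137 + 70*(-1/8))**2 = (137 - 35/4)**2 = (513/4)**2 = 263169/16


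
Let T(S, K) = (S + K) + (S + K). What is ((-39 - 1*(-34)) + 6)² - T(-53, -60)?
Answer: 227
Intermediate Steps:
T(S, K) = 2*K + 2*S (T(S, K) = (K + S) + (K + S) = 2*K + 2*S)
((-39 - 1*(-34)) + 6)² - T(-53, -60) = ((-39 - 1*(-34)) + 6)² - (2*(-60) + 2*(-53)) = ((-39 + 34) + 6)² - (-120 - 106) = (-5 + 6)² - 1*(-226) = 1² + 226 = 1 + 226 = 227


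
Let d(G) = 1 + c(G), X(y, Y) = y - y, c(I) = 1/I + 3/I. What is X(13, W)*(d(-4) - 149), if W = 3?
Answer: 0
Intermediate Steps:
c(I) = 4/I (c(I) = 1/I + 3/I = 4/I)
X(y, Y) = 0
d(G) = 1 + 4/G
X(13, W)*(d(-4) - 149) = 0*((4 - 4)/(-4) - 149) = 0*(-¼*0 - 149) = 0*(0 - 149) = 0*(-149) = 0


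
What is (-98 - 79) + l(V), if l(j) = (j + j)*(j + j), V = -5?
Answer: -77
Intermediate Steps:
l(j) = 4*j² (l(j) = (2*j)*(2*j) = 4*j²)
(-98 - 79) + l(V) = (-98 - 79) + 4*(-5)² = -177 + 4*25 = -177 + 100 = -77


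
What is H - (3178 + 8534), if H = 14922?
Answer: 3210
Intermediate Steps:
H - (3178 + 8534) = 14922 - (3178 + 8534) = 14922 - 1*11712 = 14922 - 11712 = 3210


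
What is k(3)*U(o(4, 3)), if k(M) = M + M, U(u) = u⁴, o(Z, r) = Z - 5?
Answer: 6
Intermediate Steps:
o(Z, r) = -5 + Z
k(M) = 2*M
k(3)*U(o(4, 3)) = (2*3)*(-5 + 4)⁴ = 6*(-1)⁴ = 6*1 = 6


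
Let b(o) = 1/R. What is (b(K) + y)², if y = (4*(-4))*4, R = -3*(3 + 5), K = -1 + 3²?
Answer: 2362369/576 ≈ 4101.3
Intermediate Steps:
K = 8 (K = -1 + 9 = 8)
R = -24 (R = -3*8 = -24)
y = -64 (y = -16*4 = -64)
b(o) = -1/24 (b(o) = 1/(-24) = -1/24)
(b(K) + y)² = (-1/24 - 64)² = (-1537/24)² = 2362369/576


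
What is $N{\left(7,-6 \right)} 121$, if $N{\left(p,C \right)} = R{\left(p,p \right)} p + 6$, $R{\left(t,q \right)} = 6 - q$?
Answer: $-121$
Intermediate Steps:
$N{\left(p,C \right)} = 6 + p \left(6 - p\right)$ ($N{\left(p,C \right)} = \left(6 - p\right) p + 6 = p \left(6 - p\right) + 6 = 6 + p \left(6 - p\right)$)
$N{\left(7,-6 \right)} 121 = \left(6 - 7 \left(-6 + 7\right)\right) 121 = \left(6 - 7 \cdot 1\right) 121 = \left(6 - 7\right) 121 = \left(-1\right) 121 = -121$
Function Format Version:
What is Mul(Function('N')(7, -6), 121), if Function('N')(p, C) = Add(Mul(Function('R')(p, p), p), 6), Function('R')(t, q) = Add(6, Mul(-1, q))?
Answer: -121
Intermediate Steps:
Function('N')(p, C) = Add(6, Mul(p, Add(6, Mul(-1, p)))) (Function('N')(p, C) = Add(Mul(Add(6, Mul(-1, p)), p), 6) = Add(Mul(p, Add(6, Mul(-1, p))), 6) = Add(6, Mul(p, Add(6, Mul(-1, p)))))
Mul(Function('N')(7, -6), 121) = Mul(Add(6, Mul(-1, 7, Add(-6, 7))), 121) = Mul(Add(6, Mul(-1, 7, 1)), 121) = Mul(Add(6, -7), 121) = Mul(-1, 121) = -121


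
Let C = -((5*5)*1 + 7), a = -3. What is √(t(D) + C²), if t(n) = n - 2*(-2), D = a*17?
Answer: √977 ≈ 31.257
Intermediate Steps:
D = -51 (D = -3*17 = -51)
t(n) = 4 + n (t(n) = n + 4 = 4 + n)
C = -32 (C = -(25*1 + 7) = -(25 + 7) = -1*32 = -32)
√(t(D) + C²) = √((4 - 51) + (-32)²) = √(-47 + 1024) = √977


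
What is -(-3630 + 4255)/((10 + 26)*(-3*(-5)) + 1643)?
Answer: -625/2183 ≈ -0.28630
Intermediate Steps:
-(-3630 + 4255)/((10 + 26)*(-3*(-5)) + 1643) = -625/(36*15 + 1643) = -625/(540 + 1643) = -625/2183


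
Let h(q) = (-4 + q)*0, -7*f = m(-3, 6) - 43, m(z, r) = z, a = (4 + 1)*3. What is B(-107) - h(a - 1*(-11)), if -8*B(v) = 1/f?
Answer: -7/368 ≈ -0.019022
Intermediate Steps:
a = 15 (a = 5*3 = 15)
f = 46/7 (f = -(-3 - 43)/7 = -⅐*(-46) = 46/7 ≈ 6.5714)
B(v) = -7/368 (B(v) = -1/(8*46/7) = -⅛*7/46 = -7/368)
h(q) = 0
B(-107) - h(a - 1*(-11)) = -7/368 - 1*0 = -7/368 + 0 = -7/368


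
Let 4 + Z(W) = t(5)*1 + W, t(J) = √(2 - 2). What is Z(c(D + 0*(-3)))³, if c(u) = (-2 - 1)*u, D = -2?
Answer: 8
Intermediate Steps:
t(J) = 0 (t(J) = √0 = 0)
c(u) = -3*u
Z(W) = -4 + W (Z(W) = -4 + (0*1 + W) = -4 + (0 + W) = -4 + W)
Z(c(D + 0*(-3)))³ = (-4 - 3*(-2 + 0*(-3)))³ = (-4 - 3*(-2 + 0))³ = (-4 - 3*(-2))³ = (-4 + 6)³ = 2³ = 8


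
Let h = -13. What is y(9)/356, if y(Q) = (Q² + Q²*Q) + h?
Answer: 797/356 ≈ 2.2388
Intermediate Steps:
y(Q) = -13 + Q² + Q³ (y(Q) = (Q² + Q²*Q) - 13 = (Q² + Q³) - 13 = -13 + Q² + Q³)
y(9)/356 = (-13 + 9² + 9³)/356 = (-13 + 81 + 729)*(1/356) = 797*(1/356) = 797/356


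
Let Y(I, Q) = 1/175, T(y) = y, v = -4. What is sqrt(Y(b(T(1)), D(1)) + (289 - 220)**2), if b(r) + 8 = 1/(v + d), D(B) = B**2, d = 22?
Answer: 2*sqrt(1458058)/35 ≈ 69.000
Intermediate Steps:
b(r) = -143/18 (b(r) = -8 + 1/(-4 + 22) = -8 + 1/18 = -143/18)
Y(I, Q) = 1/175
sqrt(Y(b(T(1)), D(1)) + (289 - 220)**2) = sqrt(1/175 + (289 - 220)**2) = sqrt(1/175 + 69**2) = sqrt(1/175 + 4761) = sqrt(833176/175) = 2*sqrt(1458058)/35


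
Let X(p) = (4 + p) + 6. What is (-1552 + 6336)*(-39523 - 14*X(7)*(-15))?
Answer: -171999152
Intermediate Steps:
X(p) = 10 + p
(-1552 + 6336)*(-39523 - 14*X(7)*(-15)) = (-1552 + 6336)*(-39523 - 14*(10 + 7)*(-15)) = 4784*(-39523 - 14*17*(-15)) = 4784*(-39523 - 238*(-15)) = 4784*(-39523 + 3570) = 4784*(-35953) = -171999152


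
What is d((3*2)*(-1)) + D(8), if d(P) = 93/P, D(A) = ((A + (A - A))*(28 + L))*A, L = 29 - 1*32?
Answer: 3169/2 ≈ 1584.5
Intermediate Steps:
L = -3 (L = 29 - 32 = -3)
D(A) = 25*A² (D(A) = ((A + (A - A))*(28 - 3))*A = ((A + 0)*25)*A = (A*25)*A = (25*A)*A = 25*A²)
d((3*2)*(-1)) + D(8) = 93/(((3*2)*(-1))) + 25*8² = 93/((6*(-1))) + 25*64 = 93/(-6) + 1600 = 93*(-⅙) + 1600 = -31/2 + 1600 = 3169/2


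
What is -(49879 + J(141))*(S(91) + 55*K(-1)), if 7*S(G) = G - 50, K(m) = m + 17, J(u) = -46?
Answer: -44144919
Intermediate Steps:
K(m) = 17 + m
S(G) = -50/7 + G/7 (S(G) = (G - 50)/7 = (-50 + G)/7 = -50/7 + G/7)
-(49879 + J(141))*(S(91) + 55*K(-1)) = -(49879 - 46)*((-50/7 + (⅐)*91) + 55*(17 - 1)) = -49833*((-50/7 + 13) + 55*16) = -49833*(41/7 + 880) = -49833*6201/7 = -1*44144919 = -44144919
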